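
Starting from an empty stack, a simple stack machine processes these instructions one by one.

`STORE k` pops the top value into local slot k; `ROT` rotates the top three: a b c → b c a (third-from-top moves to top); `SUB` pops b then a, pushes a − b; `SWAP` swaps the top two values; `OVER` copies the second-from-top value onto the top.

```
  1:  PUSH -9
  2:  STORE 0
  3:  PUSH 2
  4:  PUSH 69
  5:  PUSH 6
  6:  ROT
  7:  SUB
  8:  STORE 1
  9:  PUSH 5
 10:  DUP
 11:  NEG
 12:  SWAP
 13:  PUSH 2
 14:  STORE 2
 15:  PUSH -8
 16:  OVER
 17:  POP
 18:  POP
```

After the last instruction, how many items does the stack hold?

PUSH -9 : [-9]
STORE 0 : []
PUSH 2  : [2]
PUSH 69 : [2, 69]
PUSH 6  : [2, 69, 6]
ROT     : [69, 6, 2]
SUB     : [69, 4]
STORE 1 : [69]
PUSH 5  : [69, 5]
DUP     : [69, 5, 5]
NEG     : [69, 5, -5]
SWAP    : [69, -5, 5]
PUSH 2  : [69, -5, 5, 2]
STORE 2 : [69, -5, 5]
PUSH -8 : [69, -5, 5, -8]
OVER    : [69, -5, 5, -8, 5]
POP     : [69, -5, 5, -8]
POP     : [69, -5, 5]

3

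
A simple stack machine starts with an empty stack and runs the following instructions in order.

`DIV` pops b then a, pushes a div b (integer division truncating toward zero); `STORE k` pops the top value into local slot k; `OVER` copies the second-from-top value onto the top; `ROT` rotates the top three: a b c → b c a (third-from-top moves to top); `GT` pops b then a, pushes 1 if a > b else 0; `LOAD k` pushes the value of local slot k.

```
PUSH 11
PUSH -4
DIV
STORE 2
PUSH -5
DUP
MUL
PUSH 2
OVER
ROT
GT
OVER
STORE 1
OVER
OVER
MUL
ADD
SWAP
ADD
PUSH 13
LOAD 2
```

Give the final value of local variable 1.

2

PUSH 11 -> [11]
PUSH -4 -> [11, -4]
DIV     -> [-2]
STORE 2 -> []
PUSH -5 -> [-5]
DUP     -> [-5, -5]
MUL     -> [25]
PUSH 2  -> [25, 2]
OVER    -> [25, 2, 25]
ROT     -> [2, 25, 25]
GT      -> [2, 0]
OVER    -> [2, 0, 2]
STORE 1 -> [2, 0]
OVER    -> [2, 0, 2]
OVER    -> [2, 0, 2, 0]
MUL     -> [2, 0, 0]
ADD     -> [2, 0]
SWAP    -> [0, 2]
ADD     -> [2]
PUSH 13 -> [2, 13]
LOAD 2  -> [2, 13, -2]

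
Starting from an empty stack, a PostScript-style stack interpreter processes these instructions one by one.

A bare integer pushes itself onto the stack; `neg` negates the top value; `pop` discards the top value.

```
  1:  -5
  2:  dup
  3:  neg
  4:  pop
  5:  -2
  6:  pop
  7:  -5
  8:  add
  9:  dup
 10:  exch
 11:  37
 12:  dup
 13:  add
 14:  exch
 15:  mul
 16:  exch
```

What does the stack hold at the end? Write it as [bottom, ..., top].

[-740, -10]

-5   → [-5]
dup  → [-5, -5]
neg  → [-5, 5]
pop  → [-5]
-2   → [-5, -2]
pop  → [-5]
-5   → [-5, -5]
add  → [-10]
dup  → [-10, -10]
exch → [-10, -10]
37   → [-10, -10, 37]
dup  → [-10, -10, 37, 37]
add  → [-10, -10, 74]
exch → [-10, 74, -10]
mul  → [-10, -740]
exch → [-740, -10]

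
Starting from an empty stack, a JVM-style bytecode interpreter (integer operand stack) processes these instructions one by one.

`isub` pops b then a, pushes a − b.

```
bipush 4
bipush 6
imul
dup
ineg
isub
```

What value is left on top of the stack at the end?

48

bipush 4 -> [4]
bipush 6 -> [4, 6]
imul     -> [24]
dup      -> [24, 24]
ineg     -> [24, -24]
isub     -> [48]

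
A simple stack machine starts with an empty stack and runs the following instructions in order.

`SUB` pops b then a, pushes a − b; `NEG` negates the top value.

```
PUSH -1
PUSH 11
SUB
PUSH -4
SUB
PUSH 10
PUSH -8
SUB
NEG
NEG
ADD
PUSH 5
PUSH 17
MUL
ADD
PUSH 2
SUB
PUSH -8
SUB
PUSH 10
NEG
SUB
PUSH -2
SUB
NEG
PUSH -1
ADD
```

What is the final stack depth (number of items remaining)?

PUSH -1 -> [-1]
PUSH 11 -> [-1, 11]
SUB     -> [-12]
PUSH -4 -> [-12, -4]
SUB     -> [-8]
PUSH 10 -> [-8, 10]
PUSH -8 -> [-8, 10, -8]
SUB     -> [-8, 18]
NEG     -> [-8, -18]
NEG     -> [-8, 18]
ADD     -> [10]
PUSH 5  -> [10, 5]
PUSH 17 -> [10, 5, 17]
MUL     -> [10, 85]
ADD     -> [95]
PUSH 2  -> [95, 2]
SUB     -> [93]
PUSH -8 -> [93, -8]
SUB     -> [101]
PUSH 10 -> [101, 10]
NEG     -> [101, -10]
SUB     -> [111]
PUSH -2 -> [111, -2]
SUB     -> [113]
NEG     -> [-113]
PUSH -1 -> [-113, -1]
ADD     -> [-114]

1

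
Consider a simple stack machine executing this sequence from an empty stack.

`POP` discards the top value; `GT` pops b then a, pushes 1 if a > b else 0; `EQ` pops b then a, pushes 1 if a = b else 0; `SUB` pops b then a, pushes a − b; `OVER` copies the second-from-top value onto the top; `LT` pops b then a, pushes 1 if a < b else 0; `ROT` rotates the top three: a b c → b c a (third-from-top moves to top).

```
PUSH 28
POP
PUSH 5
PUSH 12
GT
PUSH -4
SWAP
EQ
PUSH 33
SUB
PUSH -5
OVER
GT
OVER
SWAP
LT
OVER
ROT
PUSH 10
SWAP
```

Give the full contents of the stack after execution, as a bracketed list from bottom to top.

[1, -33, 10, -33]

PUSH 28 : [28]
POP     : []
PUSH 5  : [5]
PUSH 12 : [5, 12]
GT      : [0]
PUSH -4 : [0, -4]
SWAP    : [-4, 0]
EQ      : [0]
PUSH 33 : [0, 33]
SUB     : [-33]
PUSH -5 : [-33, -5]
OVER    : [-33, -5, -33]
GT      : [-33, 1]
OVER    : [-33, 1, -33]
SWAP    : [-33, -33, 1]
LT      : [-33, 1]
OVER    : [-33, 1, -33]
ROT     : [1, -33, -33]
PUSH 10 : [1, -33, -33, 10]
SWAP    : [1, -33, 10, -33]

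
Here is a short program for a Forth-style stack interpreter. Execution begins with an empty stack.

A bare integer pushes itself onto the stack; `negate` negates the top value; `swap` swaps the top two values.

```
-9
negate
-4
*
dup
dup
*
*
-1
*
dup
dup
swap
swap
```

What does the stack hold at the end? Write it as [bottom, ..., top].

[46656, 46656, 46656]

-9     : [-9]
negate : [9]
-4     : [9, -4]
*      : [-36]
dup    : [-36, -36]
dup    : [-36, -36, -36]
*      : [-36, 1296]
*      : [-46656]
-1     : [-46656, -1]
*      : [46656]
dup    : [46656, 46656]
dup    : [46656, 46656, 46656]
swap   : [46656, 46656, 46656]
swap   : [46656, 46656, 46656]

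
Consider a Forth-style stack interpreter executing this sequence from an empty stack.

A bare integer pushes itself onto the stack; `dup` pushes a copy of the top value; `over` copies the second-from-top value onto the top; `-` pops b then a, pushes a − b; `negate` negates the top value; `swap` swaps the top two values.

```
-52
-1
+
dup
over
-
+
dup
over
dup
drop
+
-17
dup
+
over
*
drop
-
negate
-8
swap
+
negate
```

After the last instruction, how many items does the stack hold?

1

-52    -> -52
-1     -> -52 -1
+      -> -53
dup    -> -53 -53
over   -> -53 -53 -53
-      -> -53 0
+      -> -53
dup    -> -53 -53
over   -> -53 -53 -53
dup    -> -53 -53 -53 -53
drop   -> -53 -53 -53
+      -> -53 -106
-17    -> -53 -106 -17
dup    -> -53 -106 -17 -17
+      -> -53 -106 -34
over   -> -53 -106 -34 -106
*      -> -53 -106 3604
drop   -> -53 -106
-      -> 53
negate -> -53
-8     -> -53 -8
swap   -> -8 -53
+      -> -61
negate -> 61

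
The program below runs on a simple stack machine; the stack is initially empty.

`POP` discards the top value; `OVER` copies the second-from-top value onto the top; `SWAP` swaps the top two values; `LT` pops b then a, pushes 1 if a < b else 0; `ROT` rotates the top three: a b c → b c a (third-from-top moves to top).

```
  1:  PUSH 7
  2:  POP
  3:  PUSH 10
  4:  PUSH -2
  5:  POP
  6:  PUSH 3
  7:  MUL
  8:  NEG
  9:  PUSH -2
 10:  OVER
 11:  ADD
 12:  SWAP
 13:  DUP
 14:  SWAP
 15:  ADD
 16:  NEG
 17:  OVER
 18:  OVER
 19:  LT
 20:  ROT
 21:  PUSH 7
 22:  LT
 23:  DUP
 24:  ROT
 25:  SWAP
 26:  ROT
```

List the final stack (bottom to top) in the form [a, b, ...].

[60, 1, 1, 1]

PUSH 7  -> [7]
POP     -> []
PUSH 10 -> [10]
PUSH -2 -> [10, -2]
POP     -> [10]
PUSH 3  -> [10, 3]
MUL     -> [30]
NEG     -> [-30]
PUSH -2 -> [-30, -2]
OVER    -> [-30, -2, -30]
ADD     -> [-30, -32]
SWAP    -> [-32, -30]
DUP     -> [-32, -30, -30]
SWAP    -> [-32, -30, -30]
ADD     -> [-32, -60]
NEG     -> [-32, 60]
OVER    -> [-32, 60, -32]
OVER    -> [-32, 60, -32, 60]
LT      -> [-32, 60, 1]
ROT     -> [60, 1, -32]
PUSH 7  -> [60, 1, -32, 7]
LT      -> [60, 1, 1]
DUP     -> [60, 1, 1, 1]
ROT     -> [60, 1, 1, 1]
SWAP    -> [60, 1, 1, 1]
ROT     -> [60, 1, 1, 1]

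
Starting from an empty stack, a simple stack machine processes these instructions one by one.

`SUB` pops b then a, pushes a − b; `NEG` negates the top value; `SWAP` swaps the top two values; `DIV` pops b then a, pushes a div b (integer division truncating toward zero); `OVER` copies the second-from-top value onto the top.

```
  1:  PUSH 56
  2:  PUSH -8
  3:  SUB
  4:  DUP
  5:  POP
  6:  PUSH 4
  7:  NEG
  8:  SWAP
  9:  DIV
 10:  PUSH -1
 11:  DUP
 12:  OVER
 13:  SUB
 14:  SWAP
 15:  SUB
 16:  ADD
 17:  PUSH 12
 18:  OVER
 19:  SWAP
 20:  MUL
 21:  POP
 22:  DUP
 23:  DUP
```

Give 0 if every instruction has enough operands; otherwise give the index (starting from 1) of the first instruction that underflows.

PUSH 56  [56]
PUSH -8  [56, -8]
SUB      [64]
DUP      [64, 64]
POP      [64]
PUSH 4   [64, 4]
NEG      [64, -4]
SWAP     [-4, 64]
DIV      [0]
PUSH -1  [0, -1]
DUP      [0, -1, -1]
OVER     [0, -1, -1, -1]
SUB      [0, -1, 0]
SWAP     [0, 0, -1]
SUB      [0, 1]
ADD      [1]
PUSH 12  [1, 12]
OVER     [1, 12, 1]
SWAP     [1, 1, 12]
MUL      [1, 12]
POP      [1]
DUP      [1, 1]
DUP      [1, 1, 1]

0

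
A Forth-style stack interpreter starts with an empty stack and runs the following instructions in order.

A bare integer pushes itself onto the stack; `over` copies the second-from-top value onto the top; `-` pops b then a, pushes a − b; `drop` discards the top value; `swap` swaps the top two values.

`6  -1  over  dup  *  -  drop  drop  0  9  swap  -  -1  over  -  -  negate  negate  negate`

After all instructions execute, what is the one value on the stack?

-19

6      : [6]
-1     : [6, -1]
over   : [6, -1, 6]
dup    : [6, -1, 6, 6]
*      : [6, -1, 36]
-      : [6, -37]
drop   : [6]
drop   : []
0      : [0]
9      : [0, 9]
swap   : [9, 0]
-      : [9]
-1     : [9, -1]
over   : [9, -1, 9]
-      : [9, -10]
-      : [19]
negate : [-19]
negate : [19]
negate : [-19]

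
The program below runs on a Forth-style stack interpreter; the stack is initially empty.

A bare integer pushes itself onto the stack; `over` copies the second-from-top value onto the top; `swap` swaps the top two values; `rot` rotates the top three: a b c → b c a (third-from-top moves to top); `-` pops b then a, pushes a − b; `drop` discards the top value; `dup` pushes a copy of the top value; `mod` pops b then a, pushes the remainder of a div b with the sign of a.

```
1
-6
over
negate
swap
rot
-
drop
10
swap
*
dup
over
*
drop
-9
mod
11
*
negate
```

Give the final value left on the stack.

1      : 1
-6     : 1 -6
over   : 1 -6 1
negate : 1 -6 -1
swap   : 1 -1 -6
rot    : -1 -6 1
-      : -1 -7
drop   : -1
10     : -1 10
swap   : 10 -1
*      : -10
dup    : -10 -10
over   : -10 -10 -10
*      : -10 100
drop   : -10
-9     : -10 -9
mod    : -1
11     : -1 11
*      : -11
negate : 11

11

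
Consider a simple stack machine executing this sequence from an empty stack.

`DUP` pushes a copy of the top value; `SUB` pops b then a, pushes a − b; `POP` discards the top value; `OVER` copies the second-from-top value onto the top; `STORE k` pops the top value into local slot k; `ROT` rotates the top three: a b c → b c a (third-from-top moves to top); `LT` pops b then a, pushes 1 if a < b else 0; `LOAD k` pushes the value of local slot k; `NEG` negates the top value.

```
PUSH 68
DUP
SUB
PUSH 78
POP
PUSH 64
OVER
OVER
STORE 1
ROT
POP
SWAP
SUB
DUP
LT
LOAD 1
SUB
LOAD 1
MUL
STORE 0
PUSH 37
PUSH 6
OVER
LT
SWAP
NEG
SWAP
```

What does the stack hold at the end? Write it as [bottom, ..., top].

[-37, 1]

PUSH 68 → [68]
DUP     → [68, 68]
SUB     → [0]
PUSH 78 → [0, 78]
POP     → [0]
PUSH 64 → [0, 64]
OVER    → [0, 64, 0]
OVER    → [0, 64, 0, 64]
STORE 1 → [0, 64, 0]
ROT     → [64, 0, 0]
POP     → [64, 0]
SWAP    → [0, 64]
SUB     → [-64]
DUP     → [-64, -64]
LT      → [0]
LOAD 1  → [0, 64]
SUB     → [-64]
LOAD 1  → [-64, 64]
MUL     → [-4096]
STORE 0 → []
PUSH 37 → [37]
PUSH 6  → [37, 6]
OVER    → [37, 6, 37]
LT      → [37, 1]
SWAP    → [1, 37]
NEG     → [1, -37]
SWAP    → [-37, 1]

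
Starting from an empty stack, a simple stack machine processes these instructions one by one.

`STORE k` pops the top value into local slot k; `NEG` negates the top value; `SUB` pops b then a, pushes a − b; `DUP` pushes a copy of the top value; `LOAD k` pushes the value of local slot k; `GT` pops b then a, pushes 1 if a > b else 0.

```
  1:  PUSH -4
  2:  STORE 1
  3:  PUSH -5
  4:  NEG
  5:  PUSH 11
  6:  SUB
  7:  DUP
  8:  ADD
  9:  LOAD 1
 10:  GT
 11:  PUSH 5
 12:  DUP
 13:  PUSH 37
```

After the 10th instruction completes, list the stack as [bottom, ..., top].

PUSH -4 -> [-4]
STORE 1 -> []
PUSH -5 -> [-5]
NEG     -> [5]
PUSH 11 -> [5, 11]
SUB     -> [-6]
DUP     -> [-6, -6]
ADD     -> [-12]
LOAD 1  -> [-12, -4]
GT      -> [0]

[0]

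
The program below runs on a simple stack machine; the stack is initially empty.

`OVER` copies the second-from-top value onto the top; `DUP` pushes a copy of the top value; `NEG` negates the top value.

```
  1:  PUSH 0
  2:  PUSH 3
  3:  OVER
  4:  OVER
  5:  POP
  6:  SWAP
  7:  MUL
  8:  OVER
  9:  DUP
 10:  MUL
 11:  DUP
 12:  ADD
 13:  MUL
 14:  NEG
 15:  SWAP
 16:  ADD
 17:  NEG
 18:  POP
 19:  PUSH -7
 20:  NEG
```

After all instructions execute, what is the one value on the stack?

PUSH 0   [0]
PUSH 3   [0, 3]
OVER     [0, 3, 0]
OVER     [0, 3, 0, 3]
POP      [0, 3, 0]
SWAP     [0, 0, 3]
MUL      [0, 0]
OVER     [0, 0, 0]
DUP      [0, 0, 0, 0]
MUL      [0, 0, 0]
DUP      [0, 0, 0, 0]
ADD      [0, 0, 0]
MUL      [0, 0]
NEG      [0, 0]
SWAP     [0, 0]
ADD      [0]
NEG      [0]
POP      []
PUSH -7  [-7]
NEG      [7]

7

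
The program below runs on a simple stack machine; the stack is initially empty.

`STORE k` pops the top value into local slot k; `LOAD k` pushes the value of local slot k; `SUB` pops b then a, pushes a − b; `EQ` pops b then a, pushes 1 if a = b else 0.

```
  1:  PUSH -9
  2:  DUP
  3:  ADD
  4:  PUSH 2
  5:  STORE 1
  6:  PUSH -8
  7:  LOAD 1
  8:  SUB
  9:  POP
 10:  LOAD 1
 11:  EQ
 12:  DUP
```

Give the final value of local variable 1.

PUSH -9 : -9
DUP     : -9 -9
ADD     : -18
PUSH 2  : -18 2
STORE 1 : -18
PUSH -8 : -18 -8
LOAD 1  : -18 -8 2
SUB     : -18 -10
POP     : -18
LOAD 1  : -18 2
EQ      : 0
DUP     : 0 0

2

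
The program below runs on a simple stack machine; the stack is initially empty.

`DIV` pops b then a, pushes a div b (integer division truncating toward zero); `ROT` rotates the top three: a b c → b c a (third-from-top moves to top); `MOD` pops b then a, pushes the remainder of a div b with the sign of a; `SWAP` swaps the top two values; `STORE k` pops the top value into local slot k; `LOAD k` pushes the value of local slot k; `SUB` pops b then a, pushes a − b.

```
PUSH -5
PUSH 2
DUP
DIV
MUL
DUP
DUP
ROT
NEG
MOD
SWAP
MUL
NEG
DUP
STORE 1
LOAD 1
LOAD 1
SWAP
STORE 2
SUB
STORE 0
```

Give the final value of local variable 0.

PUSH -5 : [-5]
PUSH 2  : [-5, 2]
DUP     : [-5, 2, 2]
DIV     : [-5, 1]
MUL     : [-5]
DUP     : [-5, -5]
DUP     : [-5, -5, -5]
ROT     : [-5, -5, -5]
NEG     : [-5, -5, 5]
MOD     : [-5, 0]
SWAP    : [0, -5]
MUL     : [0]
NEG     : [0]
DUP     : [0, 0]
STORE 1 : [0]
LOAD 1  : [0, 0]
LOAD 1  : [0, 0, 0]
SWAP    : [0, 0, 0]
STORE 2 : [0, 0]
SUB     : [0]
STORE 0 : []

0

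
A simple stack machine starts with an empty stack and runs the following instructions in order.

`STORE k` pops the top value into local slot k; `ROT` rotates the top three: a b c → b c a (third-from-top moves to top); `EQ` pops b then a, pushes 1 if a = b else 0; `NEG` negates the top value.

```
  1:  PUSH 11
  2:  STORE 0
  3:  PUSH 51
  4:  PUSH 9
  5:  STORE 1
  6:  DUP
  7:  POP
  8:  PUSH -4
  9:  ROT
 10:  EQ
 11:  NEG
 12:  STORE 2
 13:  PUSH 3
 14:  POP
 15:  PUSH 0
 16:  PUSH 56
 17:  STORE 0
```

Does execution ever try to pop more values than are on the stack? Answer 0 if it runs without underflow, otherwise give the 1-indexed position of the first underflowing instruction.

9

PUSH 11  11
STORE 0  (empty)
PUSH 51  51
PUSH 9   51 9
STORE 1  51
DUP      51 51
POP      51
PUSH -4  51 -4
ROT  — needs 3 operands, stack has 2 → underflow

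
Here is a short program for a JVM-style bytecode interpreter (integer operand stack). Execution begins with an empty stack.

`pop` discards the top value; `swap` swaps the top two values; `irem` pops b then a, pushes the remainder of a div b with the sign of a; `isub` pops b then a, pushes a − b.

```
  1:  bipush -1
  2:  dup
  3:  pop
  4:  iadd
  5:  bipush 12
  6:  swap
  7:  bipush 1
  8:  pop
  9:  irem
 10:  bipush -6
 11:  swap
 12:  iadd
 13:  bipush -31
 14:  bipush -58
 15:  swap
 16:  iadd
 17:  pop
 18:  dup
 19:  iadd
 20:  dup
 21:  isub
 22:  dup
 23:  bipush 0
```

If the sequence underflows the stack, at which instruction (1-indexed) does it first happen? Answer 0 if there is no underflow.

bipush -1 : [-1]
dup       : [-1, -1]
pop       : [-1]
iadd  — needs 2 operands, stack has 1 → underflow

4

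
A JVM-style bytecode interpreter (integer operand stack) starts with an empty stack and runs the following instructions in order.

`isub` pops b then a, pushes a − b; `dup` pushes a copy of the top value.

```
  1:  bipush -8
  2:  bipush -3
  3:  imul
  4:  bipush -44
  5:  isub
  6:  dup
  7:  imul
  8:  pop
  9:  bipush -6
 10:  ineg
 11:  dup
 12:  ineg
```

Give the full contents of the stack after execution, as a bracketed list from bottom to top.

[6, -6]

bipush -8   [-8]
bipush -3   [-8, -3]
imul        [24]
bipush -44  [24, -44]
isub        [68]
dup         [68, 68]
imul        [4624]
pop         []
bipush -6   [-6]
ineg        [6]
dup         [6, 6]
ineg        [6, -6]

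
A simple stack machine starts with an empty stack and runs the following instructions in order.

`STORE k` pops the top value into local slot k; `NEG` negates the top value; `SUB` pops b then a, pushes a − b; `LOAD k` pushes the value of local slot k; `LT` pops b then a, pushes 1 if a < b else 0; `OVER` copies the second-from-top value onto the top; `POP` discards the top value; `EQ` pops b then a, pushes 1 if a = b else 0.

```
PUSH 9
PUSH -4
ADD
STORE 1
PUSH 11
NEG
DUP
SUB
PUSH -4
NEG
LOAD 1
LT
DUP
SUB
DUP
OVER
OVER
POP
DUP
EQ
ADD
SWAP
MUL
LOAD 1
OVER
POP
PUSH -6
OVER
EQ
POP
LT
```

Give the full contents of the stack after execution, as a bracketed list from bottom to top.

[0, 1]

PUSH 9  : 9
PUSH -4 : 9 -4
ADD     : 5
STORE 1 : (empty)
PUSH 11 : 11
NEG     : -11
DUP     : -11 -11
SUB     : 0
PUSH -4 : 0 -4
NEG     : 0 4
LOAD 1  : 0 4 5
LT      : 0 1
DUP     : 0 1 1
SUB     : 0 0
DUP     : 0 0 0
OVER    : 0 0 0 0
OVER    : 0 0 0 0 0
POP     : 0 0 0 0
DUP     : 0 0 0 0 0
EQ      : 0 0 0 1
ADD     : 0 0 1
SWAP    : 0 1 0
MUL     : 0 0
LOAD 1  : 0 0 5
OVER    : 0 0 5 0
POP     : 0 0 5
PUSH -6 : 0 0 5 -6
OVER    : 0 0 5 -6 5
EQ      : 0 0 5 0
POP     : 0 0 5
LT      : 0 1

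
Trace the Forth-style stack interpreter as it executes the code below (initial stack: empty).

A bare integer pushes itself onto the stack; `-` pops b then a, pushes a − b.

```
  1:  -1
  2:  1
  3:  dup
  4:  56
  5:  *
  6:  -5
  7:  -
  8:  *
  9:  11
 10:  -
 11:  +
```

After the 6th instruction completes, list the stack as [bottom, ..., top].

[-1, 1, 56, -5]

-1  : -1
1   : -1 1
dup : -1 1 1
56  : -1 1 1 56
*   : -1 1 56
-5  : -1 1 56 -5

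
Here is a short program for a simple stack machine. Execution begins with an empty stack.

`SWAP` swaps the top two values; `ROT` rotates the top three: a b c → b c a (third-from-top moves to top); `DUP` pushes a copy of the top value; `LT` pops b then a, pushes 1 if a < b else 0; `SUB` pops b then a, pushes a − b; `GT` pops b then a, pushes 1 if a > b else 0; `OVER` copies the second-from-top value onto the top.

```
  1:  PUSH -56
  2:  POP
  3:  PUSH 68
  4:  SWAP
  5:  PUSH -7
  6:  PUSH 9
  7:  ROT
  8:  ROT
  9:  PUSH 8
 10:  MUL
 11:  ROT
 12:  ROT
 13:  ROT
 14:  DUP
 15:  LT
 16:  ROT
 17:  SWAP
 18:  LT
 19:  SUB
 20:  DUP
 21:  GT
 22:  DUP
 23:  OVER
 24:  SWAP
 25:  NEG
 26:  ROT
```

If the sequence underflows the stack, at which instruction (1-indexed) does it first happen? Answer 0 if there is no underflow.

PUSH -56 -> -56
POP      -> (empty)
PUSH 68  -> 68
SWAP  — needs 2 operands, stack has 1 → underflow

4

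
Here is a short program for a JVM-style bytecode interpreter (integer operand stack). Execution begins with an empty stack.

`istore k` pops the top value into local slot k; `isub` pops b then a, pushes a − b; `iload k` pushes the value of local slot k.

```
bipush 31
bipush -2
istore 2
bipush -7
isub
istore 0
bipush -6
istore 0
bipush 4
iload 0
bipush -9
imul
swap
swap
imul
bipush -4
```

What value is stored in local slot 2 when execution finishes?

bipush 31 -> [31]
bipush -2 -> [31, -2]
istore 2  -> [31]
bipush -7 -> [31, -7]
isub      -> [38]
istore 0  -> []
bipush -6 -> [-6]
istore 0  -> []
bipush 4  -> [4]
iload 0   -> [4, -6]
bipush -9 -> [4, -6, -9]
imul      -> [4, 54]
swap      -> [54, 4]
swap      -> [4, 54]
imul      -> [216]
bipush -4 -> [216, -4]

-2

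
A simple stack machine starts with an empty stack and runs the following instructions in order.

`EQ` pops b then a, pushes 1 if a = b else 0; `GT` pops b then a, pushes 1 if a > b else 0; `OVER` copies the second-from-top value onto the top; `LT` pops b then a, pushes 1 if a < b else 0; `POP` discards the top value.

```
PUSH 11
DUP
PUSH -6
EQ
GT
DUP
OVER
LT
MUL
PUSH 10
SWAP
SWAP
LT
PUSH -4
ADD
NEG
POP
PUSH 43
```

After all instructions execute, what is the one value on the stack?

43

PUSH 11 -> 11
DUP     -> 11 11
PUSH -6 -> 11 11 -6
EQ      -> 11 0
GT      -> 1
DUP     -> 1 1
OVER    -> 1 1 1
LT      -> 1 0
MUL     -> 0
PUSH 10 -> 0 10
SWAP    -> 10 0
SWAP    -> 0 10
LT      -> 1
PUSH -4 -> 1 -4
ADD     -> -3
NEG     -> 3
POP     -> (empty)
PUSH 43 -> 43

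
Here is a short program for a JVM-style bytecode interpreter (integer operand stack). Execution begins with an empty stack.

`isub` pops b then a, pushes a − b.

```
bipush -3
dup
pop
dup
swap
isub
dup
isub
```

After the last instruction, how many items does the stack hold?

bipush -3 : -3
dup       : -3 -3
pop       : -3
dup       : -3 -3
swap      : -3 -3
isub      : 0
dup       : 0 0
isub      : 0

1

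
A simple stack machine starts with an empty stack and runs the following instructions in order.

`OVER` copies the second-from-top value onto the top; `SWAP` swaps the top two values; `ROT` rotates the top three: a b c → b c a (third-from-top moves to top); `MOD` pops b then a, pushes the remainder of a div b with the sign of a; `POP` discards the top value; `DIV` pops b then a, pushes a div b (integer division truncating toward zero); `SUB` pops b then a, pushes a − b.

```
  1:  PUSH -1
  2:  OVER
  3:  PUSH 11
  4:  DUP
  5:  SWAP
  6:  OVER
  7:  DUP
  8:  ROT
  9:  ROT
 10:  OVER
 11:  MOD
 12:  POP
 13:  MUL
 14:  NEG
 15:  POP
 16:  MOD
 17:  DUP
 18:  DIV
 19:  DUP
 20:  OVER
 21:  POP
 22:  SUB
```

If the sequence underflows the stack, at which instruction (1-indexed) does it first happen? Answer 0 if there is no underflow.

2

PUSH -1  -1
OVER  — needs 2 operands, stack has 1 → underflow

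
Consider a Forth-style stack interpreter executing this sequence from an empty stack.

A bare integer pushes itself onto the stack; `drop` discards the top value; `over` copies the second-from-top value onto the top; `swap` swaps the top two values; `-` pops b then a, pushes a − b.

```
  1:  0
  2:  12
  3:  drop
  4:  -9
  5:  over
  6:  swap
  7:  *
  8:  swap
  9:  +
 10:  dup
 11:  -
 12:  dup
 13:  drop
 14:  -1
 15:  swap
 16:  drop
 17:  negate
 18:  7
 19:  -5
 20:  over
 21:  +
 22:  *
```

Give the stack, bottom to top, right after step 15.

[-1, 0]

0    -> 0
12   -> 0 12
drop -> 0
-9   -> 0 -9
over -> 0 -9 0
swap -> 0 0 -9
*    -> 0 0
swap -> 0 0
+    -> 0
dup  -> 0 0
-    -> 0
dup  -> 0 0
drop -> 0
-1   -> 0 -1
swap -> -1 0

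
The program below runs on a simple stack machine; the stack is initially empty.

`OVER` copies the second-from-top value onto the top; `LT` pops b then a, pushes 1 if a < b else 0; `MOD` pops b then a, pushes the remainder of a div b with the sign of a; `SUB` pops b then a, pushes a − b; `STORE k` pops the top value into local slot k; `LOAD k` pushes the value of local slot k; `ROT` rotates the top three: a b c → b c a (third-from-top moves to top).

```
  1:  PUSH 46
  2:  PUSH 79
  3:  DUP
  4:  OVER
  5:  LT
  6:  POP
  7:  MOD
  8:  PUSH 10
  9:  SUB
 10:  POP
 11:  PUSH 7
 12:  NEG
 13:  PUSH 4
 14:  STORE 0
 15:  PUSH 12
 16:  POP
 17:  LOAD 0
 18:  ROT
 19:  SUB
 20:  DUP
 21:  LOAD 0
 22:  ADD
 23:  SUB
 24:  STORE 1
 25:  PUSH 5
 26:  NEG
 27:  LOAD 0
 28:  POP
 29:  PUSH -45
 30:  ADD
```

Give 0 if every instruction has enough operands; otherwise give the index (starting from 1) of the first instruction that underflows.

PUSH 46  46
PUSH 79  46 79
DUP      46 79 79
OVER     46 79 79 79
LT       46 79 0
POP      46 79
MOD      46
PUSH 10  46 10
SUB      36
POP      (empty)
PUSH 7   7
NEG      -7
PUSH 4   -7 4
STORE 0  -7
PUSH 12  -7 12
POP      -7
LOAD 0   -7 4
ROT  — needs 3 operands, stack has 2 → underflow

18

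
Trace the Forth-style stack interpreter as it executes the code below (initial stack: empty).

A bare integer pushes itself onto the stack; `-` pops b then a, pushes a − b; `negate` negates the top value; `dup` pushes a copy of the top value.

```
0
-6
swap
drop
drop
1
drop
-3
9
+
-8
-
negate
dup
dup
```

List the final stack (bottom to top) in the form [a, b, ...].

[-14, -14, -14]

0       0
-6      0 -6
swap    -6 0
drop    -6
drop    (empty)
1       1
drop    (empty)
-3      -3
9       -3 9
+       6
-8      6 -8
-       14
negate  -14
dup     -14 -14
dup     -14 -14 -14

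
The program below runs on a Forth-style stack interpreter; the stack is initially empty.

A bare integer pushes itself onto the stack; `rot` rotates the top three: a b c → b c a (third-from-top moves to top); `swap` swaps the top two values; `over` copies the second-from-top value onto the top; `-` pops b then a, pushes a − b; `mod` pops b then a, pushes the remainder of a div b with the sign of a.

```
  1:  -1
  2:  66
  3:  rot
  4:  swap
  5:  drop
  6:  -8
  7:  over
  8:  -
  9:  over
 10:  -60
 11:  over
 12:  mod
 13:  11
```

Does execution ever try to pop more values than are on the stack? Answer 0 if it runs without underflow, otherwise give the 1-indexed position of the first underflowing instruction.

3

-1 : [-1]
66 : [-1, 66]
rot  — needs 3 operands, stack has 2 → underflow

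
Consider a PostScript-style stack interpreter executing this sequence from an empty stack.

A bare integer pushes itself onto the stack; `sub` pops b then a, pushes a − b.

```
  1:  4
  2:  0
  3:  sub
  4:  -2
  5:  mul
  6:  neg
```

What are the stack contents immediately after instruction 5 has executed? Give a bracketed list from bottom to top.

[-8]

4   -> [4]
0   -> [4, 0]
sub -> [4]
-2  -> [4, -2]
mul -> [-8]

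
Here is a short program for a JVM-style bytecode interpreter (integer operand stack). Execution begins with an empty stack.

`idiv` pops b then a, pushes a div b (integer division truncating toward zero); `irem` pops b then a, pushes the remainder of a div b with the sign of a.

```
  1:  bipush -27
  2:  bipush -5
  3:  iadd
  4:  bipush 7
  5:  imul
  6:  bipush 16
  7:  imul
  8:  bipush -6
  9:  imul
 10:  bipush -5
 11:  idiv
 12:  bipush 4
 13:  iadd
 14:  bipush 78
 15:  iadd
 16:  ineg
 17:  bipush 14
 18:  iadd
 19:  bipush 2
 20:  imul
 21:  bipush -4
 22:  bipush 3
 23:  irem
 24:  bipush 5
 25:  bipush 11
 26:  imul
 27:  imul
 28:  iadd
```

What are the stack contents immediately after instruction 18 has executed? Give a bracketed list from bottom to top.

bipush -27 → [-27]
bipush -5  → [-27, -5]
iadd       → [-32]
bipush 7   → [-32, 7]
imul       → [-224]
bipush 16  → [-224, 16]
imul       → [-3584]
bipush -6  → [-3584, -6]
imul       → [21504]
bipush -5  → [21504, -5]
idiv       → [-4300]
bipush 4   → [-4300, 4]
iadd       → [-4296]
bipush 78  → [-4296, 78]
iadd       → [-4218]
ineg       → [4218]
bipush 14  → [4218, 14]
iadd       → [4232]

[4232]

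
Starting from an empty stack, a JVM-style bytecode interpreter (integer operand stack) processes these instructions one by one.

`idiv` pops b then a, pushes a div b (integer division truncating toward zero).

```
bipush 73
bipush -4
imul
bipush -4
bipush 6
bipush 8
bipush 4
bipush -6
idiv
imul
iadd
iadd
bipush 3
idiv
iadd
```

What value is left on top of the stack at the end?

bipush 73 -> 73
bipush -4 -> 73 -4
imul      -> -292
bipush -4 -> -292 -4
bipush 6  -> -292 -4 6
bipush 8  -> -292 -4 6 8
bipush 4  -> -292 -4 6 8 4
bipush -6 -> -292 -4 6 8 4 -6
idiv      -> -292 -4 6 8 0
imul      -> -292 -4 6 0
iadd      -> -292 -4 6
iadd      -> -292 2
bipush 3  -> -292 2 3
idiv      -> -292 0
iadd      -> -292

-292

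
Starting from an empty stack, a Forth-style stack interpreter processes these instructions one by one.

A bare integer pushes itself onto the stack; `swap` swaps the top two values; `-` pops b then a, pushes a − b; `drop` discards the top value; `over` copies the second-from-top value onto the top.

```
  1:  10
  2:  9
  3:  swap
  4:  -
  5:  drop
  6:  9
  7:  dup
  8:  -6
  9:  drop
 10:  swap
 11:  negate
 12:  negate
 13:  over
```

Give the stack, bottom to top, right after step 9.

10   : 10
9    : 10 9
swap : 9 10
-    : -1
drop : (empty)
9    : 9
dup  : 9 9
-6   : 9 9 -6
drop : 9 9

[9, 9]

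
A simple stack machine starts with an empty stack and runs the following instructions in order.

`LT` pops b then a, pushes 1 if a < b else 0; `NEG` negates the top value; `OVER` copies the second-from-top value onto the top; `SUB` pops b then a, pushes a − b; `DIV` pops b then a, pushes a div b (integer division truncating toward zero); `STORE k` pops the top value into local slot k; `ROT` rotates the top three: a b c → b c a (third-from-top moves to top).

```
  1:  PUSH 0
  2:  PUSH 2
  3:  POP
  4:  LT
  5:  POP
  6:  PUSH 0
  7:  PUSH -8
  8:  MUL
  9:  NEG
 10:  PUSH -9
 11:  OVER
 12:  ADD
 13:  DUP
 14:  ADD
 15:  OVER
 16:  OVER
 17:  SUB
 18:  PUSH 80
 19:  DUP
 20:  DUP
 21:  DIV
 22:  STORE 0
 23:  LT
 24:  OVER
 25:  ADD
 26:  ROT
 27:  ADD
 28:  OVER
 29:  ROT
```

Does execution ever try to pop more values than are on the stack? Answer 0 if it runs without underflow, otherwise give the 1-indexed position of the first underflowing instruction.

4

PUSH 0 -> 0
PUSH 2 -> 0 2
POP    -> 0
LT  — needs 2 operands, stack has 1 → underflow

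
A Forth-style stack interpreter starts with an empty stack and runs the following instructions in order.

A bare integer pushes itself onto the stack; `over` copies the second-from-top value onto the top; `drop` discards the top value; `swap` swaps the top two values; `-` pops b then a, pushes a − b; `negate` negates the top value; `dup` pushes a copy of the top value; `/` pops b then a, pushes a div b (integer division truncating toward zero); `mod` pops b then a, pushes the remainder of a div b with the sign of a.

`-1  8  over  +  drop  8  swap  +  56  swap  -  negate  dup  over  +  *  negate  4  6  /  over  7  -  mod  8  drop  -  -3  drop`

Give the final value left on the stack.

-1     : [-1]
8      : [-1, 8]
over   : [-1, 8, -1]
+      : [-1, 7]
drop   : [-1]
8      : [-1, 8]
swap   : [8, -1]
+      : [7]
56     : [7, 56]
swap   : [56, 7]
-      : [49]
negate : [-49]
dup    : [-49, -49]
over   : [-49, -49, -49]
+      : [-49, -98]
*      : [4802]
negate : [-4802]
4      : [-4802, 4]
6      : [-4802, 4, 6]
/      : [-4802, 0]
over   : [-4802, 0, -4802]
7      : [-4802, 0, -4802, 7]
-      : [-4802, 0, -4809]
mod    : [-4802, 0]
8      : [-4802, 0, 8]
drop   : [-4802, 0]
-      : [-4802]
-3     : [-4802, -3]
drop   : [-4802]

-4802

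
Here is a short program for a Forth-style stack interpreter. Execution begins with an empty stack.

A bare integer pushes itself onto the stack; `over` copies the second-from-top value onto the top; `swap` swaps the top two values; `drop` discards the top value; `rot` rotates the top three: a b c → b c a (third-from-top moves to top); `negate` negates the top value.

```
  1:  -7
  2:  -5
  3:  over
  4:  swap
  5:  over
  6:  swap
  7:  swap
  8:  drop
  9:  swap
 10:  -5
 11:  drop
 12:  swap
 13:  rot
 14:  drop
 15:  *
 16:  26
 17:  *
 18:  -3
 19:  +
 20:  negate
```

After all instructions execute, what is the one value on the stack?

-7     -> [-7]
-5     -> [-7, -5]
over   -> [-7, -5, -7]
swap   -> [-7, -7, -5]
over   -> [-7, -7, -5, -7]
swap   -> [-7, -7, -7, -5]
swap   -> [-7, -7, -5, -7]
drop   -> [-7, -7, -5]
swap   -> [-7, -5, -7]
-5     -> [-7, -5, -7, -5]
drop   -> [-7, -5, -7]
swap   -> [-7, -7, -5]
rot    -> [-7, -5, -7]
drop   -> [-7, -5]
*      -> [35]
26     -> [35, 26]
*      -> [910]
-3     -> [910, -3]
+      -> [907]
negate -> [-907]

-907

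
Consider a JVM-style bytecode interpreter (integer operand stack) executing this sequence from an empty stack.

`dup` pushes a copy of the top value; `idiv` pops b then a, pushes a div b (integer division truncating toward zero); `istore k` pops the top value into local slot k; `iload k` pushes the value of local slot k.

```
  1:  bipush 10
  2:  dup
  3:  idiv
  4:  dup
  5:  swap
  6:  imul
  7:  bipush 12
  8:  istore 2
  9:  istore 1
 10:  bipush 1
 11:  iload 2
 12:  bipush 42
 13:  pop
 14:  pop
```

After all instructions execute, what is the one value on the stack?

1

bipush 10 : [10]
dup       : [10, 10]
idiv      : [1]
dup       : [1, 1]
swap      : [1, 1]
imul      : [1]
bipush 12 : [1, 12]
istore 2  : [1]
istore 1  : []
bipush 1  : [1]
iload 2   : [1, 12]
bipush 42 : [1, 12, 42]
pop       : [1, 12]
pop       : [1]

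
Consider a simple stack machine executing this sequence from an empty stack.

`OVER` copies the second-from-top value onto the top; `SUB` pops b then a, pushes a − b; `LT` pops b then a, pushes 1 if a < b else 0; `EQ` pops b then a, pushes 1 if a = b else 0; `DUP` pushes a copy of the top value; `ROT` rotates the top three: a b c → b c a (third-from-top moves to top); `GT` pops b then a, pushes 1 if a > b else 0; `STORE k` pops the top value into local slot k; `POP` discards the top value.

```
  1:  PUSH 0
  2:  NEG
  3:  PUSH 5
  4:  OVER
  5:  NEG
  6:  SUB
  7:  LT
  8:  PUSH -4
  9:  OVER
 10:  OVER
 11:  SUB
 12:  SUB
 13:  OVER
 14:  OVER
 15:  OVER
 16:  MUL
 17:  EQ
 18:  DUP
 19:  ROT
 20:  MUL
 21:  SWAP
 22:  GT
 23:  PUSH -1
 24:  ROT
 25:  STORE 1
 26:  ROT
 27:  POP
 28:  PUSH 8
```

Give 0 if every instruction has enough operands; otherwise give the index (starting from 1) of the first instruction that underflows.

26

PUSH 0  → [0]
NEG     → [0]
PUSH 5  → [0, 5]
OVER    → [0, 5, 0]
NEG     → [0, 5, 0]
SUB     → [0, 5]
LT      → [1]
PUSH -4 → [1, -4]
OVER    → [1, -4, 1]
OVER    → [1, -4, 1, -4]
SUB     → [1, -4, 5]
SUB     → [1, -9]
OVER    → [1, -9, 1]
OVER    → [1, -9, 1, -9]
OVER    → [1, -9, 1, -9, 1]
MUL     → [1, -9, 1, -9]
EQ      → [1, -9, 0]
DUP     → [1, -9, 0, 0]
ROT     → [1, 0, 0, -9]
MUL     → [1, 0, 0]
SWAP    → [1, 0, 0]
GT      → [1, 0]
PUSH -1 → [1, 0, -1]
ROT     → [0, -1, 1]
STORE 1 → [0, -1]
ROT  — needs 3 operands, stack has 2 → underflow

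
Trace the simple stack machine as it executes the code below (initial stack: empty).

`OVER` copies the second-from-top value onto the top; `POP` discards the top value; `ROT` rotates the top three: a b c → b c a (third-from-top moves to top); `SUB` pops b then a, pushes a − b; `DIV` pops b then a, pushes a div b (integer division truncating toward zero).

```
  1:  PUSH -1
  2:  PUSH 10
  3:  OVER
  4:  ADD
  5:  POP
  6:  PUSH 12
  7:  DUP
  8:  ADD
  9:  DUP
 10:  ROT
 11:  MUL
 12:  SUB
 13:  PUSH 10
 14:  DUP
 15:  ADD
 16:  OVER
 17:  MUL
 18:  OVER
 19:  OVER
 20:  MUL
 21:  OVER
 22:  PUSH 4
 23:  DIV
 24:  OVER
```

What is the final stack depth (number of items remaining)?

5

PUSH -1 -> [-1]
PUSH 10 -> [-1, 10]
OVER    -> [-1, 10, -1]
ADD     -> [-1, 9]
POP     -> [-1]
PUSH 12 -> [-1, 12]
DUP     -> [-1, 12, 12]
ADD     -> [-1, 24]
DUP     -> [-1, 24, 24]
ROT     -> [24, 24, -1]
MUL     -> [24, -24]
SUB     -> [48]
PUSH 10 -> [48, 10]
DUP     -> [48, 10, 10]
ADD     -> [48, 20]
OVER    -> [48, 20, 48]
MUL     -> [48, 960]
OVER    -> [48, 960, 48]
OVER    -> [48, 960, 48, 960]
MUL     -> [48, 960, 46080]
OVER    -> [48, 960, 46080, 960]
PUSH 4  -> [48, 960, 46080, 960, 4]
DIV     -> [48, 960, 46080, 240]
OVER    -> [48, 960, 46080, 240, 46080]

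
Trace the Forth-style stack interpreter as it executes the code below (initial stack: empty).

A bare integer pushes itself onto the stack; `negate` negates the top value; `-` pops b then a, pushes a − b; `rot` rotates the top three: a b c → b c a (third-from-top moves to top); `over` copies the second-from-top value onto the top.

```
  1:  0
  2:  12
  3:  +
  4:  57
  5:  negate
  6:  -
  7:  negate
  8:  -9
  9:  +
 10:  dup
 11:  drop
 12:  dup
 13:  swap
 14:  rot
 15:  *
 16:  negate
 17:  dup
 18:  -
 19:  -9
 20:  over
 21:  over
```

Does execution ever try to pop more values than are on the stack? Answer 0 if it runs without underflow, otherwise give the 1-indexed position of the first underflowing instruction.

0       [0]
12      [0, 12]
+       [12]
57      [12, 57]
negate  [12, -57]
-       [69]
negate  [-69]
-9      [-69, -9]
+       [-78]
dup     [-78, -78]
drop    [-78]
dup     [-78, -78]
swap    [-78, -78]
rot  — needs 3 operands, stack has 2 → underflow

14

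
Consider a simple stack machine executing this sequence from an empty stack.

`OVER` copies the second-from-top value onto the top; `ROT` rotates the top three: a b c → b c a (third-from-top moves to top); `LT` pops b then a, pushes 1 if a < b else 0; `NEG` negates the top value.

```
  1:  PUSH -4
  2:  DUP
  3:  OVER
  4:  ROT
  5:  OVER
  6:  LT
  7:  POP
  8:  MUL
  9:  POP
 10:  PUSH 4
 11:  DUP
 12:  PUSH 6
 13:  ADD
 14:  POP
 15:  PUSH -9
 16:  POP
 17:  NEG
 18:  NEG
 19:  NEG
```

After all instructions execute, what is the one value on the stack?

PUSH -4 → -4
DUP     → -4 -4
OVER    → -4 -4 -4
ROT     → -4 -4 -4
OVER    → -4 -4 -4 -4
LT      → -4 -4 0
POP     → -4 -4
MUL     → 16
POP     → (empty)
PUSH 4  → 4
DUP     → 4 4
PUSH 6  → 4 4 6
ADD     → 4 10
POP     → 4
PUSH -9 → 4 -9
POP     → 4
NEG     → -4
NEG     → 4
NEG     → -4

-4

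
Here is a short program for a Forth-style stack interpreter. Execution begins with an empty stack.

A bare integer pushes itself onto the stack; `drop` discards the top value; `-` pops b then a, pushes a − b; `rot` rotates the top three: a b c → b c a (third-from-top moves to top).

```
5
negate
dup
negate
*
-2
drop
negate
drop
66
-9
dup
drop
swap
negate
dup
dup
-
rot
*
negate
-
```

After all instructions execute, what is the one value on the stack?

5       5
negate  -5
dup     -5 -5
negate  -5 5
*       -25
-2      -25 -2
drop    -25
negate  25
drop    (empty)
66      66
-9      66 -9
dup     66 -9 -9
drop    66 -9
swap    -9 66
negate  -9 -66
dup     -9 -66 -66
dup     -9 -66 -66 -66
-       -9 -66 0
rot     -66 0 -9
*       -66 0
negate  -66 0
-       -66

-66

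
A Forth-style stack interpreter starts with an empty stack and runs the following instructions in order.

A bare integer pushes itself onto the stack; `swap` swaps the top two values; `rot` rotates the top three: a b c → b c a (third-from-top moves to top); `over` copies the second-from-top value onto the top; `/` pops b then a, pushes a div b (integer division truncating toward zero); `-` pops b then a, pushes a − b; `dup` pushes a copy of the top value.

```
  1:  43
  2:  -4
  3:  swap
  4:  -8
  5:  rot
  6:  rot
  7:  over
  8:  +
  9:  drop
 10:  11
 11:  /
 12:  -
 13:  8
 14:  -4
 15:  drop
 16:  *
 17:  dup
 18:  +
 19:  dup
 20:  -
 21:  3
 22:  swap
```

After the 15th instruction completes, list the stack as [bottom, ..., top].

43   : [43]
-4   : [43, -4]
swap : [-4, 43]
-8   : [-4, 43, -8]
rot  : [43, -8, -4]
rot  : [-8, -4, 43]
over : [-8, -4, 43, -4]
+    : [-8, -4, 39]
drop : [-8, -4]
11   : [-8, -4, 11]
/    : [-8, 0]
-    : [-8]
8    : [-8, 8]
-4   : [-8, 8, -4]
drop : [-8, 8]

[-8, 8]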